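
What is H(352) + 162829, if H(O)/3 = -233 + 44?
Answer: 162262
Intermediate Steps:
H(O) = -567 (H(O) = 3*(-233 + 44) = 3*(-189) = -567)
H(352) + 162829 = -567 + 162829 = 162262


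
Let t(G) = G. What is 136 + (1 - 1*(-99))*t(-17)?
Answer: -1564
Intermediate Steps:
136 + (1 - 1*(-99))*t(-17) = 136 + (1 - 1*(-99))*(-17) = 136 + (1 + 99)*(-17) = 136 + 100*(-17) = 136 - 1700 = -1564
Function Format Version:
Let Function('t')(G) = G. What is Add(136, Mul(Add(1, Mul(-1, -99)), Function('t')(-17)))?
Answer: -1564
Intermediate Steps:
Add(136, Mul(Add(1, Mul(-1, -99)), Function('t')(-17))) = Add(136, Mul(Add(1, Mul(-1, -99)), -17)) = Add(136, Mul(Add(1, 99), -17)) = Add(136, Mul(100, -17)) = Add(136, -1700) = -1564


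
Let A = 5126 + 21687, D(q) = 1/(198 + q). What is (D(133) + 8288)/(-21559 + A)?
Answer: 2743329/1739074 ≈ 1.5775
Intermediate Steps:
A = 26813
(D(133) + 8288)/(-21559 + A) = (1/(198 + 133) + 8288)/(-21559 + 26813) = (1/331 + 8288)/5254 = (1/331 + 8288)*(1/5254) = (2743329/331)*(1/5254) = 2743329/1739074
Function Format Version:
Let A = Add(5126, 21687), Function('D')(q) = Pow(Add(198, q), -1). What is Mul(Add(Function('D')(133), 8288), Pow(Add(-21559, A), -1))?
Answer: Rational(2743329, 1739074) ≈ 1.5775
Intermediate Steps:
A = 26813
Mul(Add(Function('D')(133), 8288), Pow(Add(-21559, A), -1)) = Mul(Add(Pow(Add(198, 133), -1), 8288), Pow(Add(-21559, 26813), -1)) = Mul(Add(Pow(331, -1), 8288), Pow(5254, -1)) = Mul(Add(Rational(1, 331), 8288), Rational(1, 5254)) = Mul(Rational(2743329, 331), Rational(1, 5254)) = Rational(2743329, 1739074)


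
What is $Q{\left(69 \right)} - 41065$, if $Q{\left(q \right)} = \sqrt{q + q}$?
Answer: $-41065 + \sqrt{138} \approx -41053.0$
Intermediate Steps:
$Q{\left(q \right)} = \sqrt{2} \sqrt{q}$ ($Q{\left(q \right)} = \sqrt{2 q} = \sqrt{2} \sqrt{q}$)
$Q{\left(69 \right)} - 41065 = \sqrt{2} \sqrt{69} - 41065 = \sqrt{138} - 41065 = -41065 + \sqrt{138}$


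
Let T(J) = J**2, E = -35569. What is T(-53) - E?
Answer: 38378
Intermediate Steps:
T(-53) - E = (-53)**2 - 1*(-35569) = 2809 + 35569 = 38378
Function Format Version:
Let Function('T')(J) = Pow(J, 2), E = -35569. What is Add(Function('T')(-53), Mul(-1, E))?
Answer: 38378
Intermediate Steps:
Add(Function('T')(-53), Mul(-1, E)) = Add(Pow(-53, 2), Mul(-1, -35569)) = Add(2809, 35569) = 38378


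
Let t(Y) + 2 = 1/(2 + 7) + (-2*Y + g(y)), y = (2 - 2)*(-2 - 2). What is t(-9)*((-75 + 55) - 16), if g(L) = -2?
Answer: -508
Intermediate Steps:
y = 0 (y = 0*(-4) = 0)
t(Y) = -35/9 - 2*Y (t(Y) = -2 + (1/(2 + 7) + (-2*Y - 2)) = -2 + (1/9 + (-2 - 2*Y)) = -2 + (⅑ + (-2 - 2*Y)) = -2 + (-17/9 - 2*Y) = -35/9 - 2*Y)
t(-9)*((-75 + 55) - 16) = (-35/9 - 2*(-9))*((-75 + 55) - 16) = (-35/9 + 18)*(-20 - 16) = (127/9)*(-36) = -508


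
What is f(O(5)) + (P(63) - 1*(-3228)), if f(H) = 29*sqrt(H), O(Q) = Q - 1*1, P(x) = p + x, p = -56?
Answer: 3293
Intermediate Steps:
P(x) = -56 + x
O(Q) = -1 + Q (O(Q) = Q - 1 = -1 + Q)
f(O(5)) + (P(63) - 1*(-3228)) = 29*sqrt(-1 + 5) + ((-56 + 63) - 1*(-3228)) = 29*sqrt(4) + (7 + 3228) = 29*2 + 3235 = 58 + 3235 = 3293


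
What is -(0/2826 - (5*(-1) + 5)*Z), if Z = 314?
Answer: 0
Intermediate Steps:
-(0/2826 - (5*(-1) + 5)*Z) = -(0/2826 - (5*(-1) + 5)*314) = -((1/2826)*0 - (-5 + 5)*314) = -(0 - 0*314) = -(0 - 1*0) = -(0 + 0) = -1*0 = 0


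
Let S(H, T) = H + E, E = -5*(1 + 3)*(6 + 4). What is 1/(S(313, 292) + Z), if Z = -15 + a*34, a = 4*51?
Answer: 1/7034 ≈ 0.00014217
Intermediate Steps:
E = -200 (E = -20*10 = -5*40 = -200)
a = 204
Z = 6921 (Z = -15 + 204*34 = -15 + 6936 = 6921)
S(H, T) = -200 + H (S(H, T) = H - 200 = -200 + H)
1/(S(313, 292) + Z) = 1/((-200 + 313) + 6921) = 1/(113 + 6921) = 1/7034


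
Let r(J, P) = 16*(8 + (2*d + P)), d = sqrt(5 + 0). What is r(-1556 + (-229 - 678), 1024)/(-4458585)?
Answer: -5504/1486195 - 32*sqrt(5)/4458585 ≈ -0.0037195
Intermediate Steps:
d = sqrt(5) ≈ 2.2361
r(J, P) = 128 + 16*P + 32*sqrt(5) (r(J, P) = 16*(8 + (2*sqrt(5) + P)) = 16*(8 + (P + 2*sqrt(5))) = 16*(8 + P + 2*sqrt(5)) = 128 + 16*P + 32*sqrt(5))
r(-1556 + (-229 - 678), 1024)/(-4458585) = (128 + 16*1024 + 32*sqrt(5))/(-4458585) = (128 + 16384 + 32*sqrt(5))*(-1/4458585) = (16512 + 32*sqrt(5))*(-1/4458585) = -5504/1486195 - 32*sqrt(5)/4458585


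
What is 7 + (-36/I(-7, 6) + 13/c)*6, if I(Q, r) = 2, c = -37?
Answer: -3815/37 ≈ -103.11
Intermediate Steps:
7 + (-36/I(-7, 6) + 13/c)*6 = 7 + (-36/2 + 13/(-37))*6 = 7 + (-36*1/2 + 13*(-1/37))*6 = 7 + (-18 - 13/37)*6 = 7 - 679/37*6 = 7 - 4074/37 = -3815/37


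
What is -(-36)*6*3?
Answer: 648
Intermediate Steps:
-(-36)*6*3 = -9*(-24)*3 = 216*3 = 648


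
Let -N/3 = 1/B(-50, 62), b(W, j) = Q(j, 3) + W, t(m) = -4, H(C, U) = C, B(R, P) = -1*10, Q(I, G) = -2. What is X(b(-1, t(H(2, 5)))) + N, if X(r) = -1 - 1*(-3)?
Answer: 23/10 ≈ 2.3000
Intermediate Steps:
B(R, P) = -10
b(W, j) = -2 + W
N = 3/10 (N = -3/(-10) = -3*(-⅒) = 3/10 ≈ 0.30000)
X(r) = 2 (X(r) = -1 + 3 = 2)
X(b(-1, t(H(2, 5)))) + N = 2 + 3/10 = 23/10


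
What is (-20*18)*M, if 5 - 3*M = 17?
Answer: 1440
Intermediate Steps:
M = -4 (M = 5/3 - ⅓*17 = 5/3 - 17/3 = -4)
(-20*18)*M = -20*18*(-4) = -360*(-4) = 1440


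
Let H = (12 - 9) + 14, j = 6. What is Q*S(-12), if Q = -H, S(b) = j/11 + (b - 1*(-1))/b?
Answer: -3281/132 ≈ -24.856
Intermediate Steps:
H = 17 (H = 3 + 14 = 17)
S(b) = 6/11 + (1 + b)/b (S(b) = 6/11 + (b - 1*(-1))/b = 6*(1/11) + (b + 1)/b = 6/11 + (1 + b)/b)
Q = -17 (Q = -1*17 = -17)
Q*S(-12) = -17*(17/11 + 1/(-12)) = -17*(17/11 - 1/12) = -17*193/132 = -3281/132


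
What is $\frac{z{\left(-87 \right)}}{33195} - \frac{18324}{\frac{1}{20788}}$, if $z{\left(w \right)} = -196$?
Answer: $- \frac{12644616562036}{33195} \approx -3.8092 \cdot 10^{8}$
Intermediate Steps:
$\frac{z{\left(-87 \right)}}{33195} - \frac{18324}{\frac{1}{20788}} = - \frac{196}{33195} - \frac{18324}{\frac{1}{20788}} = \left(-196\right) \frac{1}{33195} - 18324 \frac{1}{\frac{1}{20788}} = - \frac{196}{33195} - 380919312 = - \frac{12644616562036}{33195}$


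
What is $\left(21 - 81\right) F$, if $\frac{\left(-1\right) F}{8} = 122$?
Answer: $58560$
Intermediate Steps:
$F = -976$ ($F = \left(-8\right) 122 = -976$)
$\left(21 - 81\right) F = \left(21 - 81\right) \left(-976\right) = \left(-60\right) \left(-976\right) = 58560$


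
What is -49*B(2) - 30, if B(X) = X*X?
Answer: -226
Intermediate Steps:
B(X) = X²
-49*B(2) - 30 = -49*2² - 30 = -49*4 - 30 = -196 - 30 = -226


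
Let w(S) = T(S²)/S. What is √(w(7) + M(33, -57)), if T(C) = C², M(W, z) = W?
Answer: 2*√94 ≈ 19.391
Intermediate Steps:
w(S) = S³ (w(S) = (S²)²/S = S⁴/S = S³)
√(w(7) + M(33, -57)) = √(7³ + 33) = √(343 + 33) = √376 = 2*√94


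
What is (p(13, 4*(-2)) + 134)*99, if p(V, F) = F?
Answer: 12474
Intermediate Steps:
(p(13, 4*(-2)) + 134)*99 = (4*(-2) + 134)*99 = (-8 + 134)*99 = 126*99 = 12474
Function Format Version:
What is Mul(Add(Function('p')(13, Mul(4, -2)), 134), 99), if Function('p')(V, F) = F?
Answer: 12474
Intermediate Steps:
Mul(Add(Function('p')(13, Mul(4, -2)), 134), 99) = Mul(Add(Mul(4, -2), 134), 99) = Mul(Add(-8, 134), 99) = Mul(126, 99) = 12474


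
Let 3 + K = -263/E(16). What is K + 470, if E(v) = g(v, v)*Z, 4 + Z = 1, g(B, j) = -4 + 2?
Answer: 2539/6 ≈ 423.17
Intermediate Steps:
g(B, j) = -2
Z = -3 (Z = -4 + 1 = -3)
E(v) = 6 (E(v) = -2*(-3) = 6)
K = -281/6 (K = -3 - 263/6 = -281/6 ≈ -46.833)
K + 470 = -281/6 + 470 = 2539/6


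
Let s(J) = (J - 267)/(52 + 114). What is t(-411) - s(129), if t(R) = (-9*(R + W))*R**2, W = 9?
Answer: 50725962843/83 ≈ 6.1116e+8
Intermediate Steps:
s(J) = -267/166 + J/166 (s(J) = (-267 + J)/166 = (-267 + J)*(1/166) = -267/166 + J/166)
t(R) = R**2*(-81 - 9*R) (t(R) = (-9*(R + 9))*R**2 = (-9*(9 + R))*R**2 = (-81 - 9*R)*R**2 = R**2*(-81 - 9*R))
t(-411) - s(129) = 9*(-411)**2*(-9 - 1*(-411)) - (-267/166 + (1/166)*129) = 9*168921*(-9 + 411) - (-267/166 + 129/166) = 9*168921*402 - 1*(-69/83) = 611156178 + 69/83 = 50725962843/83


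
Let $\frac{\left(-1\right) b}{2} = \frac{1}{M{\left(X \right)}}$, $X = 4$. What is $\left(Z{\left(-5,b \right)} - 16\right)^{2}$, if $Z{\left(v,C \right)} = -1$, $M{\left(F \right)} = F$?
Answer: $289$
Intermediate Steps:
$b = - \frac{1}{2}$ ($b = - \frac{2}{4} = \left(-2\right) \frac{1}{4} = - \frac{1}{2} \approx -0.5$)
$\left(Z{\left(-5,b \right)} - 16\right)^{2} = \left(-1 - 16\right)^{2} = \left(-17\right)^{2} = 289$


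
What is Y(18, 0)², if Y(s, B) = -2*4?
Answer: 64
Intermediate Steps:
Y(s, B) = -8
Y(18, 0)² = (-8)² = 64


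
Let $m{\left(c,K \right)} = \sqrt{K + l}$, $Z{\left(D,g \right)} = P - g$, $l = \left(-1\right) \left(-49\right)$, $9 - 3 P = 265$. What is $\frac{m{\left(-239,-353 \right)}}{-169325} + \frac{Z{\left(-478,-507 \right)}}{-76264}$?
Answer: $- \frac{1265}{228792} - \frac{4 i \sqrt{19}}{169325} \approx -0.005529 - 0.00010297 i$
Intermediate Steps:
$P = - \frac{256}{3}$ ($P = 3 - \frac{265}{3} = - \frac{256}{3} \approx -85.333$)
$l = 49$
$Z{\left(D,g \right)} = - \frac{256}{3} - g$
$m{\left(c,K \right)} = \sqrt{49 + K}$ ($m{\left(c,K \right)} = \sqrt{K + 49} = \sqrt{49 + K}$)
$\frac{m{\left(-239,-353 \right)}}{-169325} + \frac{Z{\left(-478,-507 \right)}}{-76264} = \frac{\sqrt{49 - 353}}{-169325} + \frac{- \frac{256}{3} - -507}{-76264} = \sqrt{-304} \left(- \frac{1}{169325}\right) + \left(- \frac{256}{3} + 507\right) \left(- \frac{1}{76264}\right) = 4 i \sqrt{19} \left(- \frac{1}{169325}\right) + \frac{1265}{3} \left(- \frac{1}{76264}\right) = - \frac{4 i \sqrt{19}}{169325} - \frac{1265}{228792} = - \frac{1265}{228792} - \frac{4 i \sqrt{19}}{169325}$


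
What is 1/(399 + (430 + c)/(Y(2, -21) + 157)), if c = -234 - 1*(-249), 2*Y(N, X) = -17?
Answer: 297/119393 ≈ 0.0024876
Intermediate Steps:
Y(N, X) = -17/2 (Y(N, X) = (½)*(-17) = -17/2)
c = 15 (c = -234 + 249 = 15)
1/(399 + (430 + c)/(Y(2, -21) + 157)) = 1/(399 + (430 + 15)/(-17/2 + 157)) = 1/(399 + 445/(297/2)) = 1/(399 + 445*(2/297)) = 1/(399 + 890/297) = 1/(119393/297) = 297/119393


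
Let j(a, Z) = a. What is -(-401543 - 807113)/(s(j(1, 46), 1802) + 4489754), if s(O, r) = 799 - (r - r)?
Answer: 1208656/4490553 ≈ 0.26916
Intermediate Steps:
s(O, r) = 799 (s(O, r) = 799 - 1*0 = 799 + 0 = 799)
-(-401543 - 807113)/(s(j(1, 46), 1802) + 4489754) = -(-401543 - 807113)/(799 + 4489754) = -(-1208656)/4490553 = -1*(-1208656/4490553) = 1208656/4490553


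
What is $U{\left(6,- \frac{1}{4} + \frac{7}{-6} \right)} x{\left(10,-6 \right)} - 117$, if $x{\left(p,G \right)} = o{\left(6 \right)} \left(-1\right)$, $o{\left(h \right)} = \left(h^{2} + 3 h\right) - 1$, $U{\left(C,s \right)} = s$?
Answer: $- \frac{503}{12} \approx -41.917$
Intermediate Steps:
$o{\left(h \right)} = -1 + h^{2} + 3 h$
$x{\left(p,G \right)} = -53$ ($x{\left(p,G \right)} = \left(-1 + 6^{2} + 3 \cdot 6\right) \left(-1\right) = \left(-1 + 36 + 18\right) \left(-1\right) = 53 \left(-1\right) = -53$)
$U{\left(6,- \frac{1}{4} + \frac{7}{-6} \right)} x{\left(10,-6 \right)} - 117 = \left(- \frac{1}{4} + \frac{7}{-6}\right) \left(-53\right) - 117 = \left(\left(-1\right) \frac{1}{4} + 7 \left(- \frac{1}{6}\right)\right) \left(-53\right) - 117 = \left(- \frac{1}{4} - \frac{7}{6}\right) \left(-53\right) - 117 = \left(- \frac{17}{12}\right) \left(-53\right) - 117 = \frac{901}{12} - 117 = - \frac{503}{12}$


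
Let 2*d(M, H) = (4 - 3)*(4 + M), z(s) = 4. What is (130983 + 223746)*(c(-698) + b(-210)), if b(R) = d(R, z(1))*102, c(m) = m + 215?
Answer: -3898116981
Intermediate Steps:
d(M, H) = 2 + M/2 (d(M, H) = ((4 - 3)*(4 + M))/2 = (1*(4 + M))/2 = (4 + M)/2 = 2 + M/2)
c(m) = 215 + m
b(R) = 204 + 51*R (b(R) = (2 + R/2)*102 = 204 + 51*R)
(130983 + 223746)*(c(-698) + b(-210)) = (130983 + 223746)*((215 - 698) + (204 + 51*(-210))) = 354729*(-483 + (204 - 10710)) = 354729*(-483 - 10506) = 354729*(-10989) = -3898116981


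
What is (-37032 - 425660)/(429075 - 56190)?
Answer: -462692/372885 ≈ -1.2408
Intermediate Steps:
(-37032 - 425660)/(429075 - 56190) = -462692/372885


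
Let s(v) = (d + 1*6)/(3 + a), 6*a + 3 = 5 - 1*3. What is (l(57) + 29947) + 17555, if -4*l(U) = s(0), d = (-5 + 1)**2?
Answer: 807501/17 ≈ 47500.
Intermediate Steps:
a = -1/6 (a = -1/2 + (5 - 1*3)/6 = -1/2 + (5 - 3)/6 = -1/2 + (1/6)*2 = -1/2 + 1/3 = -1/6 ≈ -0.16667)
d = 16 (d = (-4)**2 = 16)
s(v) = 132/17 (s(v) = (16 + 1*6)/(3 - 1/6) = (16 + 6)/(17/6) = 22*(6/17) = 132/17)
l(U) = -33/17 (l(U) = -1/4*132/17 = -33/17)
(l(57) + 29947) + 17555 = (-33/17 + 29947) + 17555 = 509066/17 + 17555 = 807501/17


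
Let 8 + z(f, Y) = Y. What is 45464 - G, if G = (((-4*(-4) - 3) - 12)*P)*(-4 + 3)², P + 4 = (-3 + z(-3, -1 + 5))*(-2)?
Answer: 45454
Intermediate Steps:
z(f, Y) = -8 + Y
P = 10 (P = -4 + (-3 + (-8 + (-1 + 5)))*(-2) = -4 + (-3 + (-8 + 4))*(-2) = -4 + (-3 - 4)*(-2) = -4 - 7*(-2) = -4 + 14 = 10)
G = 10 (G = (((-4*(-4) - 3) - 12)*10)*(-4 + 3)² = (((16 - 3) - 12)*10)*(-1)² = ((13 - 12)*10)*1 = (1*10)*1 = 10*1 = 10)
45464 - G = 45464 - 1*10 = 45464 - 10 = 45454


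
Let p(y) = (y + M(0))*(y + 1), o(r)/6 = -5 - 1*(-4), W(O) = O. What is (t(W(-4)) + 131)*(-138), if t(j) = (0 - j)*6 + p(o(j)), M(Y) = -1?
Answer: -26220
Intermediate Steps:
o(r) = -6 (o(r) = 6*(-5 - 1*(-4)) = 6*(-5 + 4) = 6*(-1) = -6)
p(y) = (1 + y)*(-1 + y) (p(y) = (y - 1)*(y + 1) = (-1 + y)*(1 + y) = (1 + y)*(-1 + y))
t(j) = 35 - 6*j (t(j) = (0 - j)*6 + (-1 + (-6)²) = -j*6 + (-1 + 36) = -6*j + 35 = 35 - 6*j)
(t(W(-4)) + 131)*(-138) = ((35 - 6*(-4)) + 131)*(-138) = ((35 + 24) + 131)*(-138) = (59 + 131)*(-138) = 190*(-138) = -26220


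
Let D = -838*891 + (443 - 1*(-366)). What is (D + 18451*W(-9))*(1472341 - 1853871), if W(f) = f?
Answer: 347920259240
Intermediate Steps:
D = -745849 (D = -746658 + (443 + 366) = -746658 + 809 = -745849)
(D + 18451*W(-9))*(1472341 - 1853871) = (-745849 + 18451*(-9))*(1472341 - 1853871) = (-745849 - 166059)*(-381530) = -911908*(-381530) = 347920259240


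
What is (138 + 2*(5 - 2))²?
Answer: 20736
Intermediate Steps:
(138 + 2*(5 - 2))² = (138 + 2*3)² = (138 + 6)² = 144² = 20736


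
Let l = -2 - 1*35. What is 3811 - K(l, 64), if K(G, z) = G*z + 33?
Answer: 6146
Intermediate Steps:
l = -37 (l = -2 - 35 = -37)
K(G, z) = 33 + G*z
3811 - K(l, 64) = 3811 - (33 - 37*64) = 3811 - (33 - 2368) = 3811 - 1*(-2335) = 3811 + 2335 = 6146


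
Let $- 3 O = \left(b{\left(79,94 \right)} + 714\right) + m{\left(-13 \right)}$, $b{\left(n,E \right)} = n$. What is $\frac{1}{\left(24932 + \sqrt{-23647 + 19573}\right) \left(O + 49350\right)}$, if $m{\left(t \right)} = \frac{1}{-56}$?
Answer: $\frac{2094288}{2563014807963157} - \frac{84 i \sqrt{4074}}{2563014807963157} \approx 8.1712 \cdot 10^{-10} - 2.0919 \cdot 10^{-12} i$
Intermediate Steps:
$m{\left(t \right)} = - \frac{1}{56}$
$O = - \frac{44407}{168}$ ($O = - \frac{\left(79 + 714\right) - \frac{1}{56}}{3} = - \frac{793 - \frac{1}{56}}{3} = \left(- \frac{1}{3}\right) \frac{44407}{56} = - \frac{44407}{168} \approx -264.33$)
$\frac{1}{\left(24932 + \sqrt{-23647 + 19573}\right) \left(O + 49350\right)} = \frac{1}{\left(24932 + \sqrt{-23647 + 19573}\right) \left(- \frac{44407}{168} + 49350\right)} = \frac{1}{\left(24932 + \sqrt{-4074}\right) \frac{8246393}{168}} = \frac{1}{\left(24932 + i \sqrt{4074}\right) \frac{8246393}{168}} = \frac{1}{\frac{51399767569}{42} + \frac{8246393 i \sqrt{4074}}{168}}$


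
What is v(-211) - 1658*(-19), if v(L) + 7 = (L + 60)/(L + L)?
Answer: 13291041/422 ≈ 31495.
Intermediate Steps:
v(L) = -7 + (60 + L)/(2*L) (v(L) = -7 + (L + 60)/(L + L) = -7 + (60 + L)/((2*L)) = -7 + (60 + L)*(1/(2*L)) = -7 + (60 + L)/(2*L))
v(-211) - 1658*(-19) = (-13/2 + 30/(-211)) - 1658*(-19) = (-13/2 + 30*(-1/211)) + 31502 = (-13/2 - 30/211) + 31502 = -2803/422 + 31502 = 13291041/422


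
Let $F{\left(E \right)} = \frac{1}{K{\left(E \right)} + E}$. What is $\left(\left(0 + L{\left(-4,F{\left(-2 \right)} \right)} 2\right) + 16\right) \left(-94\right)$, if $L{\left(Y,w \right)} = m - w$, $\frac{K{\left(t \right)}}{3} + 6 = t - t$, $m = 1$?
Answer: $- \frac{8507}{5} \approx -1701.4$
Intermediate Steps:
$K{\left(t \right)} = -18$ ($K{\left(t \right)} = -18 + 3 \left(t - t\right) = -18 + 3 \cdot 0 = -18 + 0 = -18$)
$F{\left(E \right)} = \frac{1}{-18 + E}$
$L{\left(Y,w \right)} = 1 - w$
$\left(\left(0 + L{\left(-4,F{\left(-2 \right)} \right)} 2\right) + 16\right) \left(-94\right) = \left(\left(0 + \left(1 - \frac{1}{-18 - 2}\right) 2\right) + 16\right) \left(-94\right) = \left(\left(0 + \left(1 - \frac{1}{-20}\right) 2\right) + 16\right) \left(-94\right) = \left(\left(0 + \left(1 - - \frac{1}{20}\right) 2\right) + 16\right) \left(-94\right) = \left(\left(0 + \left(1 + \frac{1}{20}\right) 2\right) + 16\right) \left(-94\right) = \left(\left(0 + \frac{21}{20} \cdot 2\right) + 16\right) \left(-94\right) = \left(\left(0 + \frac{21}{10}\right) + 16\right) \left(-94\right) = \left(\frac{21}{10} + 16\right) \left(-94\right) = \frac{181}{10} \left(-94\right) = - \frac{8507}{5}$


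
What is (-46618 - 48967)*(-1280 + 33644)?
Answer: -3093512940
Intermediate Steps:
(-46618 - 48967)*(-1280 + 33644) = -95585*32364 = -3093512940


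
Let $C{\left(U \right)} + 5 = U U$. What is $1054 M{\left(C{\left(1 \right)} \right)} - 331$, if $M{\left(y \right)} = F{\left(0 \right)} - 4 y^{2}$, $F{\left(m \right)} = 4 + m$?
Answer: $-63571$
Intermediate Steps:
$C{\left(U \right)} = -5 + U^{2}$ ($C{\left(U \right)} = -5 + U U = -5 + U^{2}$)
$M{\left(y \right)} = 4 - 4 y^{2}$ ($M{\left(y \right)} = \left(4 + 0\right) - 4 y^{2} = 4 - 4 y^{2}$)
$1054 M{\left(C{\left(1 \right)} \right)} - 331 = 1054 \left(4 - 4 \left(-5 + 1^{2}\right)^{2}\right) - 331 = 1054 \left(4 - 4 \left(-5 + 1\right)^{2}\right) - 331 = 1054 \left(4 - 4 \left(-4\right)^{2}\right) - 331 = 1054 \left(4 - 64\right) - 331 = 1054 \left(-60\right) - 331 = -63240 - 331 = -63571$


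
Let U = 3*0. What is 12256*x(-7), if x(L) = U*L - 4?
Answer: -49024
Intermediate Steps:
U = 0
x(L) = -4 (x(L) = 0*L - 4 = 0 - 4 = -4)
12256*x(-7) = 12256*(-4) = -49024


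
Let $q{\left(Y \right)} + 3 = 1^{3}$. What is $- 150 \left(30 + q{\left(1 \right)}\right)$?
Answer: $-4200$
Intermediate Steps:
$q{\left(Y \right)} = -2$ ($q{\left(Y \right)} = -3 + 1^{3} = -3 + 1 = -2$)
$- 150 \left(30 + q{\left(1 \right)}\right) = - 150 \left(30 - 2\right) = \left(-150\right) 28 = -4200$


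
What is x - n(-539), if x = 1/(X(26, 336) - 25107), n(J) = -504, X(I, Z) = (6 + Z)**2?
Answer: 46295929/91857 ≈ 504.00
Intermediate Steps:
x = 1/91857 (x = 1/((6 + 336)**2 - 25107) = 1/(342**2 - 25107) = 1/(116964 - 25107) = 1/91857 ≈ 1.0886e-5)
x - n(-539) = 1/91857 - 1*(-504) = 1/91857 + 504 = 46295929/91857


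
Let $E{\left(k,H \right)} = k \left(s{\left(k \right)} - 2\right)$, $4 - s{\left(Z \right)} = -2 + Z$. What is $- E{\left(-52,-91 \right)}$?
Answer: $2912$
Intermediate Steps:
$s{\left(Z \right)} = 6 - Z$ ($s{\left(Z \right)} = 4 - \left(-2 + Z\right) = 6 - Z$)
$E{\left(k,H \right)} = k \left(4 - k\right)$ ($E{\left(k,H \right)} = k \left(\left(6 - k\right) - 2\right) = k \left(4 - k\right)$)
$- E{\left(-52,-91 \right)} = - \left(-52\right) \left(4 - -52\right) = - \left(-52\right) \left(4 + 52\right) = - \left(-52\right) 56 = \left(-1\right) \left(-2912\right) = 2912$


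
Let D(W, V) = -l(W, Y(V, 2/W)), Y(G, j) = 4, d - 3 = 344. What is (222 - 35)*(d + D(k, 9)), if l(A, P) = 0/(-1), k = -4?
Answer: 64889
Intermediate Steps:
d = 347 (d = 3 + 344 = 347)
l(A, P) = 0 (l(A, P) = 0*(-1) = 0)
D(W, V) = 0 (D(W, V) = -1*0 = 0)
(222 - 35)*(d + D(k, 9)) = (222 - 35)*(347 + 0) = 187*347 = 64889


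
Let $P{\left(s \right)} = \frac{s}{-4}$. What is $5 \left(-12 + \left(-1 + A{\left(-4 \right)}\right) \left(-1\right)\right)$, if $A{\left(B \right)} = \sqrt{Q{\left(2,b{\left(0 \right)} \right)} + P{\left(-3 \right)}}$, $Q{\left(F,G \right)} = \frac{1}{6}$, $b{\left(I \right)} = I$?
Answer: $-55 - \frac{5 \sqrt{33}}{6} \approx -59.787$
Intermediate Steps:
$Q{\left(F,G \right)} = \frac{1}{6}$
$P{\left(s \right)} = - \frac{s}{4}$ ($P{\left(s \right)} = s \left(- \frac{1}{4}\right) = - \frac{s}{4}$)
$A{\left(B \right)} = \frac{\sqrt{33}}{6}$ ($A{\left(B \right)} = \sqrt{\frac{1}{6} - - \frac{3}{4}} = \sqrt{\frac{1}{6} + \frac{3}{4}} = \sqrt{\frac{11}{12}} = \frac{\sqrt{33}}{6}$)
$5 \left(-12 + \left(-1 + A{\left(-4 \right)}\right) \left(-1\right)\right) = 5 \left(-12 + \left(-1 + \frac{\sqrt{33}}{6}\right) \left(-1\right)\right) = 5 \left(-12 + \left(1 - \frac{\sqrt{33}}{6}\right)\right) = 5 \left(-11 - \frac{\sqrt{33}}{6}\right) = -55 - \frac{5 \sqrt{33}}{6}$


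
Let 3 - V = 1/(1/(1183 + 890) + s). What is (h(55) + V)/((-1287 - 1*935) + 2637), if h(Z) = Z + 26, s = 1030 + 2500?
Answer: 614683971/3036841765 ≈ 0.20241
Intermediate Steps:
s = 3530
h(Z) = 26 + Z
V = 21951000/7317691 (V = 3 - 1/(1/(1183 + 890) + 3530) = 3 - 1/(1/2073 + 3530) = 3 - 1/7317691/2073 = 3 - 1*2073/7317691 = 3 - 2073/7317691 = 21951000/7317691 ≈ 2.9997)
(h(55) + V)/((-1287 - 1*935) + 2637) = ((26 + 55) + 21951000/7317691)/((-1287 - 1*935) + 2637) = (81 + 21951000/7317691)/((-1287 - 935) + 2637) = 614683971/(7317691*(-2222 + 2637)) = (614683971/7317691)/415 = (614683971/7317691)*(1/415) = 614683971/3036841765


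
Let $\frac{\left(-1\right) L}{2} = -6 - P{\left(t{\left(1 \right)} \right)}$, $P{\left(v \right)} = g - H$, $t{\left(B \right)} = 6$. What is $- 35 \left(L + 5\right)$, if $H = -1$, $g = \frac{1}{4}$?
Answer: $- \frac{1365}{2} \approx -682.5$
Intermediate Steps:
$g = \frac{1}{4} \approx 0.25$
$P{\left(v \right)} = \frac{5}{4}$ ($P{\left(v \right)} = \frac{1}{4} - -1 = \frac{1}{4} + 1 = \frac{5}{4}$)
$L = \frac{29}{2}$ ($L = - 2 \left(-6 - \frac{5}{4}\right) = \left(-2\right) \left(- \frac{29}{4}\right) = \frac{29}{2} \approx 14.5$)
$- 35 \left(L + 5\right) = - 35 \left(\frac{29}{2} + 5\right) = \left(-35\right) \frac{39}{2} = - \frac{1365}{2}$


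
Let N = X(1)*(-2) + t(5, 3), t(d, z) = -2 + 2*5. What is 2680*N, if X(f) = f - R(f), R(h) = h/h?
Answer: 21440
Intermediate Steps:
R(h) = 1
t(d, z) = 8 (t(d, z) = -2 + 10 = 8)
X(f) = -1 + f (X(f) = f - 1*1 = f - 1 = -1 + f)
N = 8 (N = (-1 + 1)*(-2) + 8 = 0*(-2) + 8 = 0 + 8 = 8)
2680*N = 2680*8 = 21440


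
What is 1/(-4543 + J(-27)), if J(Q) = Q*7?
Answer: -1/4732 ≈ -0.00021133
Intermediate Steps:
J(Q) = 7*Q
1/(-4543 + J(-27)) = 1/(-4543 + 7*(-27)) = 1/(-4543 - 189) = 1/(-4732) = -1/4732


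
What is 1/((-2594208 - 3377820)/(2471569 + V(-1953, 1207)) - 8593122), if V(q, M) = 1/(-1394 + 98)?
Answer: -3203153423/27525095888304894 ≈ -1.1637e-7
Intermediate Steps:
V(q, M) = -1/1296 (V(q, M) = 1/(-1296) = -1/1296)
1/((-2594208 - 3377820)/(2471569 + V(-1953, 1207)) - 8593122) = 1/((-2594208 - 3377820)/(2471569 - 1/1296) - 8593122) = 1/(-5972028/3203153423/1296 - 8593122) = 1/(-5972028*1296/3203153423 - 8593122) = 1/(-7739748288/3203153423 - 8593122) = 1/(-27525095888304894/3203153423) = -3203153423/27525095888304894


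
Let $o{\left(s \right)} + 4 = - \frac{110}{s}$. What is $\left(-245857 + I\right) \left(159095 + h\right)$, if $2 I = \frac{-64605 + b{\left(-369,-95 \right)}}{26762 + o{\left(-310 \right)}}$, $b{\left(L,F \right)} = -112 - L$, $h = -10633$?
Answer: $- \frac{30277576573158434}{829509} \approx -3.6501 \cdot 10^{10}$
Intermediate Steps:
$o{\left(s \right)} = -4 - \frac{110}{s}$
$I = - \frac{997394}{829509}$ ($I = \frac{\left(-64605 - -257\right) \frac{1}{26762 - \left(4 + \frac{110}{-310}\right)}}{2} = \frac{\left(-64605 + \left(-112 + 369\right)\right) \frac{1}{26762 - \frac{113}{31}}}{2} = \frac{\left(-64605 + 257\right) \frac{1}{26762 + \left(-4 + \frac{11}{31}\right)}}{2} = \frac{\left(-64348\right) \frac{1}{26762 - \frac{113}{31}}}{2} = \frac{\left(-64348\right) \frac{1}{\frac{829509}{31}}}{2} = \frac{\left(-64348\right) \frac{31}{829509}}{2} = \frac{1}{2} \left(- \frac{1994788}{829509}\right) = - \frac{997394}{829509} \approx -1.2024$)
$\left(-245857 + I\right) \left(159095 + h\right) = \left(-245857 - \frac{997394}{829509}\right) \left(159095 - 10633\right) = \left(- \frac{203941591607}{829509}\right) 148462 = - \frac{30277576573158434}{829509}$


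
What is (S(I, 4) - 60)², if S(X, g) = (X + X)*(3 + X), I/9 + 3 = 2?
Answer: 2304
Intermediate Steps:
I = -9 (I = -27 + 9*2 = -27 + 18 = -9)
S(X, g) = 2*X*(3 + X) (S(X, g) = (2*X)*(3 + X) = 2*X*(3 + X))
(S(I, 4) - 60)² = (2*(-9)*(3 - 9) - 60)² = (2*(-9)*(-6) - 60)² = (108 - 60)² = 48² = 2304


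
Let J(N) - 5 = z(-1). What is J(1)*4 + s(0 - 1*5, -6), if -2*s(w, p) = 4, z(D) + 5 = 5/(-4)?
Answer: -7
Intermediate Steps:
z(D) = -25/4 (z(D) = -5 + 5/(-4) = -5 + 5*(-1/4) = -5 - 5/4 = -25/4)
J(N) = -5/4 (J(N) = 5 - 25/4 = -5/4)
s(w, p) = -2 (s(w, p) = -1/2*4 = -2)
J(1)*4 + s(0 - 1*5, -6) = -5/4*4 - 2 = -5 - 2 = -7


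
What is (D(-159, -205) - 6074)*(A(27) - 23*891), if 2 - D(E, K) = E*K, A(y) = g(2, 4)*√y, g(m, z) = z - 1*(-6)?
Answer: 792402831 - 1160010*√3 ≈ 7.9039e+8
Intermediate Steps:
g(m, z) = 6 + z (g(m, z) = z + 6 = 6 + z)
A(y) = 10*√y (A(y) = (6 + 4)*√y = 10*√y)
D(E, K) = 2 - E*K
(D(-159, -205) - 6074)*(A(27) - 23*891) = ((2 - 1*(-159)*(-205)) - 6074)*(10*√27 - 23*891) = ((2 - 32595) - 6074)*(10*(3*√3) - 20493) = (-32593 - 6074)*(30*√3 - 20493) = -38667*(-20493 + 30*√3) = 792402831 - 1160010*√3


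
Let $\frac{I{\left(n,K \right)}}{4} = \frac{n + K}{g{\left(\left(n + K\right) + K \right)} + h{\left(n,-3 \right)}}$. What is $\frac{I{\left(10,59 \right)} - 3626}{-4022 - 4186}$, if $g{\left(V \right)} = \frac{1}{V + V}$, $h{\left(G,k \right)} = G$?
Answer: $\frac{4607765}{10510344} \approx 0.4384$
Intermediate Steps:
$g{\left(V \right)} = \frac{1}{2 V}$
$I{\left(n,K \right)} = \frac{4 \left(K + n\right)}{n + \frac{1}{2 \left(n + 2 K\right)}}$ ($I{\left(n,K \right)} = 4 \frac{n + K}{\frac{1}{2 \left(\left(n + K\right) + K\right)} + n} = 4 \frac{K + n}{\frac{1}{2 \left(\left(K + n\right) + K\right)} + n} = 4 \frac{K + n}{\frac{1}{2 \left(n + 2 K\right)} + n} = 4 \frac{K + n}{n + \frac{1}{2 \left(n + 2 K\right)}} = \frac{4 \left(K + n\right)}{n + \frac{1}{2 \left(n + 2 K\right)}}$)
$\frac{I{\left(10,59 \right)} - 3626}{-4022 - 4186} = \frac{\frac{8 \left(59 + 10\right) \left(10 + 2 \cdot 59\right)}{1 + 2 \cdot 10 \left(10 + 2 \cdot 59\right)} - 3626}{-4022 - 4186} = \frac{8 \frac{1}{1 + 2 \cdot 10 \left(10 + 118\right)} 69 \left(10 + 118\right) - 3626}{-8208} = \left(8 \frac{1}{1 + 2 \cdot 10 \cdot 128} \cdot 69 \cdot 128 - 3626\right) \left(- \frac{1}{8208}\right) = \left(8 \frac{1}{1 + 2560} \cdot 69 \cdot 128 - 3626\right) \left(- \frac{1}{8208}\right) = \left(8 \cdot \frac{1}{2561} \cdot 69 \cdot 128 - 3626\right) \left(- \frac{1}{8208}\right) = \left(\frac{70656}{2561} - 3626\right) \left(- \frac{1}{8208}\right) = \left(- \frac{9215530}{2561}\right) \left(- \frac{1}{8208}\right) = \frac{4607765}{10510344}$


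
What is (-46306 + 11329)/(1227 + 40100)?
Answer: -34977/41327 ≈ -0.84635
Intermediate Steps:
(-46306 + 11329)/(1227 + 40100) = -34977/41327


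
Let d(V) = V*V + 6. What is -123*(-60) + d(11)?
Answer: 7507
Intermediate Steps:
d(V) = 6 + V² (d(V) = V² + 6 = 6 + V²)
-123*(-60) + d(11) = -123*(-60) + (6 + 11²) = 7380 + (6 + 121) = 7380 + 127 = 7507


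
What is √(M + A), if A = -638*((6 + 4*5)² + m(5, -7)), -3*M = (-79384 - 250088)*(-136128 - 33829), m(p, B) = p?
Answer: 3*I*√2073976894 ≈ 1.3662e+5*I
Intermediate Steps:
M = -18665357568 (M = -(-79384 - 250088)*(-136128 - 33829)/3 = -(-109824)*(-169957) = -⅓*55996072704 = -18665357568)
A = -434478 (A = -638*((6 + 4*5)² + 5) = -638*((6 + 20)² + 5) = -638*(26² + 5) = -638*(676 + 5) = -638*681 = -11*39498 = -434478)
√(M + A) = √(-18665357568 - 434478) = √(-18665792046) = 3*I*√2073976894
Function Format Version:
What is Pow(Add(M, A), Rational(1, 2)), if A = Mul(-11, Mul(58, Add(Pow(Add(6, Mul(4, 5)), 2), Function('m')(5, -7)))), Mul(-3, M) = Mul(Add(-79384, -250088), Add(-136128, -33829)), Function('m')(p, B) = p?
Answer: Mul(3, I, Pow(2073976894, Rational(1, 2))) ≈ Mul(1.3662e+5, I)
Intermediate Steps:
M = -18665357568 (M = Mul(Rational(-1, 3), Mul(Add(-79384, -250088), Add(-136128, -33829))) = Mul(Rational(-1, 3), Mul(-329472, -169957)) = Mul(Rational(-1, 3), 55996072704) = -18665357568)
A = -434478 (A = Mul(-11, Mul(58, Add(Pow(Add(6, Mul(4, 5)), 2), 5))) = Mul(-11, Mul(58, Add(Pow(Add(6, 20), 2), 5))) = Mul(-11, Mul(58, Add(Pow(26, 2), 5))) = Mul(-11, Mul(58, Add(676, 5))) = Mul(-11, Mul(58, 681)) = Mul(-11, 39498) = -434478)
Pow(Add(M, A), Rational(1, 2)) = Pow(Add(-18665357568, -434478), Rational(1, 2)) = Pow(-18665792046, Rational(1, 2)) = Mul(3, I, Pow(2073976894, Rational(1, 2)))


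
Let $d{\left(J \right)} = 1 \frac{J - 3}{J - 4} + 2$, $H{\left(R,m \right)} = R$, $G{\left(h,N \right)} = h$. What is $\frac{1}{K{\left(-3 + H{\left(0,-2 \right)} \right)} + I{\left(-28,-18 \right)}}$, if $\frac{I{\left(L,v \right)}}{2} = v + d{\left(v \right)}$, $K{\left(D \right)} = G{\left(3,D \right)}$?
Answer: $- \frac{11}{298} \approx -0.036913$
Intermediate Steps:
$K{\left(D \right)} = 3$
$d{\left(J \right)} = 2 + \frac{-3 + J}{-4 + J}$ ($d{\left(J \right)} = 1 \frac{-3 + J}{-4 + J} + 2 = \frac{-3 + J}{-4 + J} + 2 = 2 + \frac{-3 + J}{-4 + J}$)
$I{\left(L,v \right)} = 2 v + \frac{2 \left(-11 + 3 v\right)}{-4 + v}$ ($I{\left(L,v \right)} = 2 \left(v + \frac{-11 + 3 v}{-4 + v}\right) = 2 v + \frac{2 \left(-11 + 3 v\right)}{-4 + v}$)
$\frac{1}{K{\left(-3 + H{\left(0,-2 \right)} \right)} + I{\left(-28,-18 \right)}} = \frac{1}{3 + \frac{2 \left(-11 + \left(-18\right)^{2} - -18\right)}{-4 - 18}} = \frac{1}{3 + \frac{2 \left(-11 + 324 + 18\right)}{-22}} = \frac{1}{3 + 2 \left(- \frac{1}{22}\right) 331} = \frac{1}{3 - \frac{331}{11}} = \frac{1}{- \frac{298}{11}} = - \frac{11}{298}$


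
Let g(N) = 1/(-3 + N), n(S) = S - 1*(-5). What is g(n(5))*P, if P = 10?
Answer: 10/7 ≈ 1.4286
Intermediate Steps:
n(S) = 5 + S (n(S) = S + 5 = 5 + S)
g(n(5))*P = 10/(-3 + (5 + 5)) = 10/(-3 + 10) = 10/7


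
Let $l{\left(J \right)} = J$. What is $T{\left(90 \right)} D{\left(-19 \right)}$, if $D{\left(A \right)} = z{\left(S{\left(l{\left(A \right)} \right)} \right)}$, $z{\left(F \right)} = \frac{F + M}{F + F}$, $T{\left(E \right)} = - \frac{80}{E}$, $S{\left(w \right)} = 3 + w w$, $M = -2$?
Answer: $- \frac{362}{819} \approx -0.442$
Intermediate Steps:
$S{\left(w \right)} = 3 + w^{2}$
$z{\left(F \right)} = \frac{-2 + F}{2 F}$ ($z{\left(F \right)} = \frac{F - 2}{F + F} = \frac{-2 + F}{2 F}$)
$D{\left(A \right)} = \frac{1 + A^{2}}{2 \left(3 + A^{2}\right)}$ ($D{\left(A \right)} = \frac{-2 + \left(3 + A^{2}\right)}{2 \left(3 + A^{2}\right)} = \frac{1 + A^{2}}{2 \left(3 + A^{2}\right)}$)
$T{\left(90 \right)} D{\left(-19 \right)} = - \frac{80}{90} \frac{1 + \left(-19\right)^{2}}{2 \left(3 + \left(-19\right)^{2}\right)} = \left(-80\right) \frac{1}{90} \frac{1 + 361}{2 \left(3 + 361\right)} = - \frac{8 \cdot \frac{1}{2} \cdot \frac{1}{364} \cdot 362}{9} = \left(- \frac{8}{9}\right) \frac{181}{364} = - \frac{362}{819}$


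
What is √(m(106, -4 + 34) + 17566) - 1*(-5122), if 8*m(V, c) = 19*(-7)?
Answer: 5122 + √280790/4 ≈ 5254.5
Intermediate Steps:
m(V, c) = -133/8 (m(V, c) = (19*(-7))/8 = (⅛)*(-133) = -133/8)
√(m(106, -4 + 34) + 17566) - 1*(-5122) = √(-133/8 + 17566) - 1*(-5122) = √(140395/8) + 5122 = √280790/4 + 5122 = 5122 + √280790/4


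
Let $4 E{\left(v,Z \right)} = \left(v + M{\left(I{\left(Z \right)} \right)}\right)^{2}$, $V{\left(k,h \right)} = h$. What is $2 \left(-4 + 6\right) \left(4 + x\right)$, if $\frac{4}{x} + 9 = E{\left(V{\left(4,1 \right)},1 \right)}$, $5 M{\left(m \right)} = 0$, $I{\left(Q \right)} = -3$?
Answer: $\frac{496}{35} \approx 14.171$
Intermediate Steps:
$M{\left(m \right)} = 0$ ($M{\left(m \right)} = \frac{1}{5} \cdot 0 = 0$)
$E{\left(v,Z \right)} = \frac{v^{2}}{4}$ ($E{\left(v,Z \right)} = \frac{\left(v + 0\right)^{2}}{4} = \frac{v^{2}}{4}$)
$x = - \frac{16}{35}$ ($x = \frac{4}{-9 + \frac{1^{2}}{4}} = \frac{4}{-9 + \frac{1}{4} \cdot 1} = \frac{4}{-9 + \frac{1}{4}} = \frac{4}{- \frac{35}{4}} = 4 \left(- \frac{4}{35}\right) = - \frac{16}{35} \approx -0.45714$)
$2 \left(-4 + 6\right) \left(4 + x\right) = 2 \left(-4 + 6\right) \left(4 - \frac{16}{35}\right) = 2 \cdot 2 \cdot \frac{124}{35} = 4 \cdot \frac{124}{35} = \frac{496}{35}$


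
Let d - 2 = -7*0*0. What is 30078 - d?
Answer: 30076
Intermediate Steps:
d = 2 (d = 2 - 7*0*0 = 2 + 0*0 = 2 + 0 = 2)
30078 - d = 30078 - 1*2 = 30078 - 2 = 30076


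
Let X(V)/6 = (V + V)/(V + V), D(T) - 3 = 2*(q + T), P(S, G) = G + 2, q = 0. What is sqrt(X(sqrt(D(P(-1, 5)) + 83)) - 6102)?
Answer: 4*I*sqrt(381) ≈ 78.077*I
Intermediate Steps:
P(S, G) = 2 + G
D(T) = 3 + 2*T (D(T) = 3 + 2*(0 + T) = 3 + 2*T)
X(V) = 6 (X(V) = 6*((V + V)/(V + V)) = 6*((2*V)/((2*V))) = 6*((2*V)*(1/(2*V))) = 6*1 = 6)
sqrt(X(sqrt(D(P(-1, 5)) + 83)) - 6102) = sqrt(6 - 6102) = sqrt(-6096) = 4*I*sqrt(381)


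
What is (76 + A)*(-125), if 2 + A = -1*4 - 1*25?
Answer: -5625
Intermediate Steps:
A = -31 (A = -2 + (-1*4 - 1*25) = -2 + (-4 - 25) = -2 - 29 = -31)
(76 + A)*(-125) = (76 - 31)*(-125) = 45*(-125) = -5625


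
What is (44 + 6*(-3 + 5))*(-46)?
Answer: -2576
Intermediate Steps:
(44 + 6*(-3 + 5))*(-46) = (44 + 6*2)*(-46) = (44 + 12)*(-46) = 56*(-46) = -2576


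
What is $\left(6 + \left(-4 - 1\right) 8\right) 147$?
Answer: $-4998$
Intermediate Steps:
$\left(6 + \left(-4 - 1\right) 8\right) 147 = \left(6 - 40\right) 147 = \left(-34\right) 147 = -4998$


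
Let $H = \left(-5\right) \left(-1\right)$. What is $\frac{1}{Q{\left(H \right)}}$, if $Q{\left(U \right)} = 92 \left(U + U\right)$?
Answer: $\frac{1}{920} \approx 0.001087$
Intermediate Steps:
$H = 5$
$Q{\left(U \right)} = 184 U$ ($Q{\left(U \right)} = 92 \cdot 2 U = 184 U$)
$\frac{1}{Q{\left(H \right)}} = \frac{1}{184 \cdot 5} = \frac{1}{920}$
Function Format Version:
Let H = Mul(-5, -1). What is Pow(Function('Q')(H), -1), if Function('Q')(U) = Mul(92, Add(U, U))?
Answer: Rational(1, 920) ≈ 0.0010870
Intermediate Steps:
H = 5
Function('Q')(U) = Mul(184, U) (Function('Q')(U) = Mul(92, Mul(2, U)) = Mul(184, U))
Pow(Function('Q')(H), -1) = Pow(Mul(184, 5), -1) = Pow(920, -1) = Rational(1, 920)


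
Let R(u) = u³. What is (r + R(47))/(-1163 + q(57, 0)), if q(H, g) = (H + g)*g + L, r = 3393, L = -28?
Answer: -107216/1191 ≈ -90.022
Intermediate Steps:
q(H, g) = -28 + g*(H + g) (q(H, g) = (H + g)*g - 28 = g*(H + g) - 28 = -28 + g*(H + g))
(r + R(47))/(-1163 + q(57, 0)) = (3393 + 47³)/(-1163 + (-28 + 0² + 57*0)) = (3393 + 103823)/(-1163 + (-28 + 0 + 0)) = 107216/(-1163 - 28) = 107216/(-1191) = 107216*(-1/1191) = -107216/1191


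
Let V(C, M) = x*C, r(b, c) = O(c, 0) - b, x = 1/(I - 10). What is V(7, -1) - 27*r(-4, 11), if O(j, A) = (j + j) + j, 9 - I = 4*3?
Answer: -12994/13 ≈ -999.54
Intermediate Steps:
I = -3 (I = 9 - 4*3 = 9 - 1*12 = 9 - 12 = -3)
O(j, A) = 3*j (O(j, A) = 2*j + j = 3*j)
x = -1/13 (x = 1/(-3 - 10) = 1/(-13) = -1/13 ≈ -0.076923)
r(b, c) = -b + 3*c (r(b, c) = 3*c - b = -b + 3*c)
V(C, M) = -C/13
V(7, -1) - 27*r(-4, 11) = -1/13*7 - 27*(-1*(-4) + 3*11) = -7/13 - 27*(4 + 33) = -7/13 - 27*37 = -7/13 - 999 = -12994/13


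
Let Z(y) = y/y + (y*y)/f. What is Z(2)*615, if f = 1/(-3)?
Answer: -6765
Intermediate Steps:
f = -⅓ ≈ -0.33333
Z(y) = 1 - 3*y² (Z(y) = y/y + (y*y)/(-⅓) = 1 + y²*(-3) = 1 - 3*y²)
Z(2)*615 = (1 - 3*2²)*615 = (1 - 3*4)*615 = (1 - 12)*615 = -11*615 = -6765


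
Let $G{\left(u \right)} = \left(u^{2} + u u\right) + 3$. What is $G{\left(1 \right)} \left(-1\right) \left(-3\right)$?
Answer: $15$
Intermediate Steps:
$G{\left(u \right)} = 3 + 2 u^{2}$ ($G{\left(u \right)} = \left(u^{2} + u^{2}\right) + 3 = 2 u^{2} + 3 = 3 + 2 u^{2}$)
$G{\left(1 \right)} \left(-1\right) \left(-3\right) = \left(3 + 2 \cdot 1^{2}\right) \left(-1\right) \left(-3\right) = \left(3 + 2 \cdot 1\right) \left(-1\right) \left(-3\right) = \left(3 + 2\right) \left(-1\right) \left(-3\right) = 5 \left(-1\right) \left(-3\right) = \left(-5\right) \left(-3\right) = 15$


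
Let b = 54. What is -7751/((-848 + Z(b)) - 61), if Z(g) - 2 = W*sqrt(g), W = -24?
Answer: 305659/34415 - 24264*sqrt(6)/34415 ≈ 7.1546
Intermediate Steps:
Z(g) = 2 - 24*sqrt(g)
-7751/((-848 + Z(b)) - 61) = -7751/((-848 + (2 - 72*sqrt(6))) - 61) = -7751/((-846 - 72*sqrt(6)) - 61) = -7751/(-907 - 72*sqrt(6))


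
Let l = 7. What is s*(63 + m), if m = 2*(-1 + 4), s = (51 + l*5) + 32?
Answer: 8142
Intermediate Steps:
s = 118 (s = (51 + 7*5) + 32 = (51 + 35) + 32 = 86 + 32 = 118)
m = 6 (m = 2*3 = 6)
s*(63 + m) = 118*(63 + 6) = 118*69 = 8142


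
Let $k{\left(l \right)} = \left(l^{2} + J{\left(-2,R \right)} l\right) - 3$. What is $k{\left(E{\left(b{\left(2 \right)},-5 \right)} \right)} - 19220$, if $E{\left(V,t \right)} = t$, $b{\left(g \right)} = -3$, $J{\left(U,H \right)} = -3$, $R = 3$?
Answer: $-19183$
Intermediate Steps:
$k{\left(l \right)} = -3 + l^{2} - 3 l$ ($k{\left(l \right)} = \left(l^{2} - 3 l\right) - 3 = -3 + l^{2} - 3 l$)
$k{\left(E{\left(b{\left(2 \right)},-5 \right)} \right)} - 19220 = \left(-3 + \left(-5\right)^{2} - -15\right) - 19220 = \left(-3 + 25 + 15\right) - 19220 = 37 - 19220 = -19183$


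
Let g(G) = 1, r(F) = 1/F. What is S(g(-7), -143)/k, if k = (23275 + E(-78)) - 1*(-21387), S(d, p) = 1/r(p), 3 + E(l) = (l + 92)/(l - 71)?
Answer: -21307/6654177 ≈ -0.0032020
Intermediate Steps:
E(l) = -3 + (92 + l)/(-71 + l) (E(l) = -3 + (l + 92)/(l - 71) = -3 + (92 + l)/(-71 + l))
S(d, p) = p (S(d, p) = 1/(1/p) = p)
k = 6654177/149 (k = (23275 + (305 - 2*(-78))/(-71 - 78)) - 1*(-21387) = (23275 + (305 + 156)/(-149)) + 21387 = (23275 - 1/149*461) + 21387 = (23275 - 461/149) + 21387 = 3467514/149 + 21387 = 6654177/149 ≈ 44659.)
S(g(-7), -143)/k = -143/6654177/149 = -143*149/6654177 = -21307/6654177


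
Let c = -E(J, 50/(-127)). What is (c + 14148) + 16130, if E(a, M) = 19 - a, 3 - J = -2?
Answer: 30264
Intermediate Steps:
J = 5 (J = 3 - 1*(-2) = 3 + 2 = 5)
c = -14 (c = -(19 - 1*5) = -(19 - 5) = -1*14 = -14)
(c + 14148) + 16130 = (-14 + 14148) + 16130 = 14134 + 16130 = 30264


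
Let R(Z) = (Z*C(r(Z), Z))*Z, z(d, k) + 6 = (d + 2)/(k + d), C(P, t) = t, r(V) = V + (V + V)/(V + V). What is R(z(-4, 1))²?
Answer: 16777216/729 ≈ 23014.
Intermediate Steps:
r(V) = 1 + V (r(V) = V + (2*V)/((2*V)) = V + (2*V)*(1/(2*V)) = V + 1 = 1 + V)
z(d, k) = -6 + (2 + d)/(d + k) (z(d, k) = -6 + (d + 2)/(k + d) = -6 + (2 + d)/(d + k))
R(Z) = Z³ (R(Z) = (Z*Z)*Z = Z²*Z = Z³)
R(z(-4, 1))² = (((2 - 6*1 - 5*(-4))/(-4 + 1))³)² = (((2 - 6 + 20)/(-3))³)² = ((-⅓*16)³)² = ((-16/3)³)² = (-4096/27)² = 16777216/729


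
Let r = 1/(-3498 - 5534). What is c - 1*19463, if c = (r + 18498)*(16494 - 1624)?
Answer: 1242106811817/4516 ≈ 2.7505e+8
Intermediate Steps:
r = -1/9032 (r = 1/(-9032) = -1/9032 ≈ -0.00011072)
c = 1242194706725/4516 (c = (-1/9032 + 18498)*(16494 - 1624) = (167073935/9032)*14870 = 1242194706725/4516 ≈ 2.7507e+8)
c - 1*19463 = 1242194706725/4516 - 1*19463 = 1242194706725/4516 - 19463 = 1242106811817/4516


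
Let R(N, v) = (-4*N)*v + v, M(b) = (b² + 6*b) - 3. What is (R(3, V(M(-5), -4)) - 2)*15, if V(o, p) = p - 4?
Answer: 1290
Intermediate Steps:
M(b) = -3 + b² + 6*b
V(o, p) = -4 + p
R(N, v) = v - 4*N*v (R(N, v) = -4*N*v + v = v - 4*N*v)
(R(3, V(M(-5), -4)) - 2)*15 = ((-4 - 4)*(1 - 4*3) - 2)*15 = (-8*(1 - 12) - 2)*15 = (-8*(-11) - 2)*15 = (88 - 2)*15 = 86*15 = 1290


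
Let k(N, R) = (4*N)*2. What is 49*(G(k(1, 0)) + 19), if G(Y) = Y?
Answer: 1323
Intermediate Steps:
k(N, R) = 8*N
49*(G(k(1, 0)) + 19) = 49*(8*1 + 19) = 49*(8 + 19) = 49*27 = 1323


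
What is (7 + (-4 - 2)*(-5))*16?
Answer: 592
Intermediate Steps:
(7 + (-4 - 2)*(-5))*16 = (7 - 6*(-5))*16 = (7 + 30)*16 = 37*16 = 592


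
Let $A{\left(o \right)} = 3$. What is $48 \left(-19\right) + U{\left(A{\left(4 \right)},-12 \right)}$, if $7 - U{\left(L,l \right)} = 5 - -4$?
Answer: $-914$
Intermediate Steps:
$U{\left(L,l \right)} = -2$ ($U{\left(L,l \right)} = 7 - \left(5 - -4\right) = 7 - \left(5 + 4\right) = 7 - 9 = -2$)
$48 \left(-19\right) + U{\left(A{\left(4 \right)},-12 \right)} = 48 \left(-19\right) - 2 = -912 - 2 = -914$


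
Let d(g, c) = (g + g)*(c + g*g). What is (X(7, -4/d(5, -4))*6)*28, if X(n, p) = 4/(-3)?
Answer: -224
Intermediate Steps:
d(g, c) = 2*g*(c + g²) (d(g, c) = (2*g)*(c + g²) = 2*g*(c + g²))
X(n, p) = -4/3 (X(n, p) = 4*(-⅓) = -4/3)
(X(7, -4/d(5, -4))*6)*28 = -4/3*6*28 = -8*28 = -224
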